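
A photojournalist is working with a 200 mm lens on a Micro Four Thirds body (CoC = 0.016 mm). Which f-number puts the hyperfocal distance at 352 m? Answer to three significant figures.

Rearrange H = f²/(N·c) + f for N: N = f² / ((H − f)·c).
N = 200² / ((352000 − 200) × 0.016) = 40000 / 5629 ≈ 7.11.

f/7.11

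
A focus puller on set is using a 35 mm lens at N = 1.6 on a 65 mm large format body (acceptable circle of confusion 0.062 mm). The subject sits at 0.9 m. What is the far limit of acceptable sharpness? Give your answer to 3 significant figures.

Hyperfocal distance H = f²/(N·c) + f = 35²/(1.6 × 0.062) + 35 = 1225/0.0992 + 35 ≈ 12383.8 mm ≈ 12.38 m.
Far limit Df = s·(H − f)/(H − s) = 900 × (12383.8 − 35) / (12383.8 − 900) = 900 × 12348.8 / 11483.8 ≈ 967.79 mm ≈ 0.968 m.

0.968 m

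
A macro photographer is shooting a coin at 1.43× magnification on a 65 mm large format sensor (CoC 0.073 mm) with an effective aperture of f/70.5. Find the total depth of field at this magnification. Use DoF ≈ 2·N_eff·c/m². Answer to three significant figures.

5.03 mm

At magnification m, DoF ≈ 2·N_eff·c/m² = 2 × 70.5 × 0.073 / 1.43² = 10.29 / 2.045 ≈ 5.03 mm.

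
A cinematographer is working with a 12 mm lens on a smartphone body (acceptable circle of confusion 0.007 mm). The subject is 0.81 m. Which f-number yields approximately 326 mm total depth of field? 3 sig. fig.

f/4.99

Write h = H − f = f²/(N·c). The thin-lens limits are Dn = s·h/(h + (s−f)) and Df = s·h/(h − (s−f)), so DoF = Df − Dn = 2·s·(s−f)·h / (h² − (s−f)²).
That is a quadratic in h: DoF·h² − 2·s·(s−f)·h − DoF·(s−f)² = 0 ⇒ h = (s−f)·(s + √(s² + DoF²)) / DoF = 798 × (810 + √(810² + 326²)) / 326 = 798 × (810 + 873.141) / 326 ≈ 4120.1 mm.
Then N = f²/(c·h) = 12² / (0.007 × 4120.1) = 144 / 28.841 ≈ 4.99.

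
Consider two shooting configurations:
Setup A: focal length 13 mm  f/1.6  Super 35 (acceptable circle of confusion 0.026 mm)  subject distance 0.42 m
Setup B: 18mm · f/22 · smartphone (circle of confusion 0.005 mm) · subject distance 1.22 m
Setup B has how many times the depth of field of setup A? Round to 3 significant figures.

14.1

Setup A: H = 13²/(1.6×0.026) + 13 ≈ 4075.5 mm; DoF = Df − Dn = 466.762 − 381.754 ≈ 85.008 mm.
Setup B: H = 18²/(22×0.005) + 18 ≈ 2963.5 mm; DoF = Df − Dn = 2061.1 − 866.4 ≈ 1194.7 mm.
Ratio = 1194.7 / 85.008 ≈ 14.1.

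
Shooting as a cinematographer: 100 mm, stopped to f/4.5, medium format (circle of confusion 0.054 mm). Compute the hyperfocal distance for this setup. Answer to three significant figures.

41.3 m

Hyperfocal distance H = f²/(N·c) + f = 100²/(4.5 × 0.054) + 100 = 10000/0.243 + 100 ≈ 41252.3 mm ≈ 41.3 m.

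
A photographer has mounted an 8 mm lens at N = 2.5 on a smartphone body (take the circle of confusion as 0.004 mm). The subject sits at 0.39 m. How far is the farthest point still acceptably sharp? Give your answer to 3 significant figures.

Hyperfocal distance H = f²/(N·c) + f = 8²/(2.5 × 0.004) + 8 = 64/0.01 + 8 ≈ 6408.0 mm ≈ 6.408 m.
Far limit Df = s·(H − f)/(H − s) = 390 × (6408.0 − 8) / (6408.0 − 390) = 390 × 6400.0 / 6018.0 ≈ 414.76 mm.

415 mm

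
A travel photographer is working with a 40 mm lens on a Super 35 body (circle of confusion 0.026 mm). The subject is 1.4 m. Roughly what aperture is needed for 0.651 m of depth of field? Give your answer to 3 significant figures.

Write h = H − f = f²/(N·c). The thin-lens limits are Dn = s·h/(h + (s−f)) and Df = s·h/(h − (s−f)), so DoF = Df − Dn = 2·s·(s−f)·h / (h² − (s−f)²).
That is a quadratic in h: DoF·h² − 2·s·(s−f)·h − DoF·(s−f)² = 0 ⇒ h = (s−f)·(s + √(s² + DoF²)) / DoF = 1360 × (1400 + √(1400² + 651²)) / 651 = 1360 × (1400 + 1543.96) / 651 ≈ 6150.2 mm.
Then N = f²/(c·h) = 40² / (0.026 × 6150.2) = 1600 / 159.91 ≈ 10.

f/10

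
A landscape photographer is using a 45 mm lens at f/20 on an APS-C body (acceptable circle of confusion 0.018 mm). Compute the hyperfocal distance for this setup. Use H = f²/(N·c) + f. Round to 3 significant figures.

5.67 m

Hyperfocal distance H = f²/(N·c) + f = 45²/(20 × 0.018) + 45 = 2025/0.36 + 45 ≈ 5670.0 mm ≈ 5.67 m.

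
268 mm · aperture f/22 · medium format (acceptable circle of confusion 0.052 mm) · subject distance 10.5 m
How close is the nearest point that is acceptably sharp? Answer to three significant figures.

Hyperfocal distance H = f²/(N·c) + f = 268²/(22 × 0.052) + 268 = 71824/1.144 + 268 ≈ 63051.2 mm ≈ 63.05 m.
Near limit Dn = s·(H − f)/(H + s − 2f) = 10500 × (63051.2 − 268) / (63051.2 + 10500 − 2 × 268) = 10500 × 62783.2 / 73015.2 ≈ 9028.6 mm ≈ 9.03 m.

9.03 m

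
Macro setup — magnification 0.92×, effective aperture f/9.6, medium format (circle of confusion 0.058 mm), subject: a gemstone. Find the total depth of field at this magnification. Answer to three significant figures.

1.32 mm

At magnification m, DoF ≈ 2·N_eff·c/m² = 2 × 9.6 × 0.058 / 0.92² = 1.114 / 0.8464 ≈ 1.32 mm.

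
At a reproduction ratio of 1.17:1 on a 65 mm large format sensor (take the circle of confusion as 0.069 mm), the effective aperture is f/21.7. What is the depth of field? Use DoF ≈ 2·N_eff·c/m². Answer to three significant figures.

At magnification m, DoF ≈ 2·N_eff·c/m² = 2 × 21.7 × 0.069 / 1.17² = 2.995 / 1.369 ≈ 2.19 mm.

2.19 mm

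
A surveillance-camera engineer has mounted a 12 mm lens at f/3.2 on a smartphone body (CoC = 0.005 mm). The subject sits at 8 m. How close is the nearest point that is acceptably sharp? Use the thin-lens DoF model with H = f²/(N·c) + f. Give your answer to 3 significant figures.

Hyperfocal distance H = f²/(N·c) + f = 12²/(3.2 × 0.005) + 12 = 144/0.016 + 12 ≈ 9012.0 mm ≈ 9.012 m.
Near limit Dn = s·(H − f)/(H + s − 2f) = 8000 × (9012.0 − 12) / (9012.0 + 8000 − 2 × 12) = 8000 × 9000.0 / 16988.0 ≈ 4238.3 mm ≈ 4.24 m.

4.24 m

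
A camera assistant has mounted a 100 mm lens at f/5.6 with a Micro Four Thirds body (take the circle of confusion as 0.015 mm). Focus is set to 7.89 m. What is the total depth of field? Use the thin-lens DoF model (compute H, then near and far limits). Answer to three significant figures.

Hyperfocal distance H = f²/(N·c) + f = 100²/(5.6 × 0.015) + 100 = 10000/0.084 + 100 ≈ 119147.6 mm ≈ 119.1 m.
Near limit Dn = s·(H − f)/(H + s − 2f) = 7890 × (119147.6 − 100) / (119147.6 + 7890 − 2 × 100) = 7890 × 119047.6 / 126837.6 ≈ 7405.4 mm.
Far limit Df = s·(H − f)/(H − s) = 7890 × (119147.6 − 100) / (119147.6 − 7890) = 7890 × 119047.6 / 111257.6 ≈ 8442.4 mm.
Depth of field = Df − Dn = 8442.4 − 7405.4 ≈ 1037.0 mm ≈ 1.04 m.

1.04 m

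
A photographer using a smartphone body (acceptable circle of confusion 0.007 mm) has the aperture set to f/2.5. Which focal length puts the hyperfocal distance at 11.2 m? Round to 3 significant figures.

From H = f²/(N·c) + f, with f ≪ H: f ≈ √(H·N·c) = √(11200 × 2.5 × 0.007) = √196.00 ≈ 14.00 mm.
The +f correction barely moves this — solving exactly, f² + N·c·f − N·c·H = 0 ⇒ f = (−N·c + √((N·c)² + 4·N·c·H))/2 = (−0.0175 + √784.00)/2 ≈ 13.991 mm, so f ≈ 14.0 mm.

14.0 mm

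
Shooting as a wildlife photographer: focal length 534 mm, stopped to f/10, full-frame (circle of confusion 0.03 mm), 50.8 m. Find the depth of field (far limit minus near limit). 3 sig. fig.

Hyperfocal distance H = f²/(N·c) + f = 534²/(10 × 0.03) + 534 = 285156/0.3 + 534 ≈ 951054.0 mm ≈ 951.1 m.
Near limit Dn = s·(H − f)/(H + s − 2f) = 50800 × (951054.0 − 534) / (951054.0 + 50800 − 2 × 534) = 50800 × 950520.0 / 1000786.0 ≈ 48248.5 mm.
Far limit Df = s·(H − f)/(H − s) = 50800 × (951054.0 − 534) / (951054.0 − 50800) = 50800 × 950520.0 / 900254.0 ≈ 53636.4 mm.
Depth of field = Df − Dn = 53636.4 − 48248.5 ≈ 5387.9 mm ≈ 5.39 m.

5.39 m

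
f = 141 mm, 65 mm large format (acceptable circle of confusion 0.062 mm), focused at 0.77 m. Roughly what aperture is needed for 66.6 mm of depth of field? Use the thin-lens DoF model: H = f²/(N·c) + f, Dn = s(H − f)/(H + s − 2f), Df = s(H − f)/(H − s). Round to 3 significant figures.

f/22

Write h = H − f = f²/(N·c). The thin-lens limits are Dn = s·h/(h + (s−f)) and Df = s·h/(h − (s−f)), so DoF = Df − Dn = 2·s·(s−f)·h / (h² − (s−f)²).
That is a quadratic in h: DoF·h² − 2·s·(s−f)·h − DoF·(s−f)² = 0 ⇒ h = (s−f)·(s + √(s² + DoF²)) / DoF = 629 × (770 + √(770² + 66.6²)) / 66.6 = 629 × (770 + 772.875) / 66.6 ≈ 14572 mm.
Then N = f²/(c·h) = 141² / (0.062 × 14572) = 19881 / 903.44 ≈ 22.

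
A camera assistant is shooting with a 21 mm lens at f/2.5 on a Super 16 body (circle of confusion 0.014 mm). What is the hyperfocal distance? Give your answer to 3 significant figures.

Hyperfocal distance H = f²/(N·c) + f = 21²/(2.5 × 0.014) + 21 = 441/0.035 + 21 ≈ 12621.0 mm ≈ 12.6 m.

12.6 m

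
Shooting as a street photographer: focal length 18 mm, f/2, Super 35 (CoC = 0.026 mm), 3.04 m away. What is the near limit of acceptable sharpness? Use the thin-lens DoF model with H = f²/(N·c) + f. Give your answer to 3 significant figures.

Hyperfocal distance H = f²/(N·c) + f = 18²/(2 × 0.026) + 18 = 324/0.052 + 18 ≈ 6248.8 mm ≈ 6.249 m.
Near limit Dn = s·(H − f)/(H + s − 2f) = 3040 × (6248.8 − 18) / (6248.8 + 3040 − 2 × 18) = 3040 × 6230.8 / 9252.8 ≈ 2047.1 mm ≈ 2.05 m.

2.05 m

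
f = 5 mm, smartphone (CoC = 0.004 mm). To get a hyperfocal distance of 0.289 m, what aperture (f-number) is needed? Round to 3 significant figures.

f/22

Rearrange H = f²/(N·c) + f for N: N = f² / ((H − f)·c).
N = 5² / ((289 − 5) × 0.004) = 25 / 1.136 ≈ 22.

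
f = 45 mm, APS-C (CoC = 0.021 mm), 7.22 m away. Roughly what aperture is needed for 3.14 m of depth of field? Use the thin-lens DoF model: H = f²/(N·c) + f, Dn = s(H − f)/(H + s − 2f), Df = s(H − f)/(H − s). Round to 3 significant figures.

Write h = H − f = f²/(N·c). The thin-lens limits are Dn = s·h/(h + (s−f)) and Df = s·h/(h − (s−f)), so DoF = Df − Dn = 2·s·(s−f)·h / (h² − (s−f)²).
That is a quadratic in h: DoF·h² − 2·s·(s−f)·h − DoF·(s−f)² = 0 ⇒ h = (s−f)·(s + √(s² + DoF²)) / DoF = 7175 × (7220 + √(7220² + 3140²)) / 3140 = 7175 × (7220 + 7873.25) / 3140 ≈ 34489 mm.
Then N = f²/(c·h) = 45² / (0.021 × 34489) = 2025 / 724.26 ≈ 2.80.

f/2.80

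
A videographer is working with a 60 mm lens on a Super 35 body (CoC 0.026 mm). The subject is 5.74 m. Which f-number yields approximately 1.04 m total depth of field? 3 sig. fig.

Write h = H − f = f²/(N·c). The thin-lens limits are Dn = s·h/(h + (s−f)) and Df = s·h/(h − (s−f)), so DoF = Df − Dn = 2·s·(s−f)·h / (h² − (s−f)²).
That is a quadratic in h: DoF·h² − 2·s·(s−f)·h − DoF·(s−f)² = 0 ⇒ h = (s−f)·(s + √(s² + DoF²)) / DoF = 5680 × (5740 + √(5740² + 1040²)) / 1040 = 5680 × (5740 + 5833.46) / 1040 ≈ 63209 mm.
Then N = f²/(c·h) = 60² / (0.026 × 63209) = 3600 / 1643.4 ≈ 2.19.

f/2.19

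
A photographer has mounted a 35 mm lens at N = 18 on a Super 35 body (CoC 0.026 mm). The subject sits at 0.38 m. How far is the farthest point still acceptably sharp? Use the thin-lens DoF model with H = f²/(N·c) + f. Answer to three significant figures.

Hyperfocal distance H = f²/(N·c) + f = 35²/(18 × 0.026) + 35 = 1225/0.468 + 35 ≈ 2652.5 mm ≈ 2.653 m.
Far limit Df = s·(H − f)/(H − s) = 380 × (2652.5 − 35) / (2652.5 − 380) = 380 × 2617.5 / 2272.5 ≈ 437.69 mm.

438 mm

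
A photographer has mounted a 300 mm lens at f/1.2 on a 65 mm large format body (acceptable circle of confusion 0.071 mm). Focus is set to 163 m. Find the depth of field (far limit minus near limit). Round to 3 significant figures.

51.4 m

Hyperfocal distance H = f²/(N·c) + f = 300²/(1.2 × 0.071) + 300 = 90000/0.0852 + 300 ≈ 1056638.0 mm ≈ 1057 m.
Near limit Dn = s·(H − f)/(H + s − 2f) = 163000 × (1056638.0 − 300) / (1056638.0 + 163000 − 2 × 300) = 163000 × 1056338.0 / 1219038.0 ≈ 141245 mm.
Far limit Df = s·(H − f)/(H − s) = 163000 × (1056638.0 − 300) / (1056638.0 − 163000) = 163000 × 1056338.0 / 893638.0 ≈ 192677 mm.
Depth of field = Df − Dn = 192677 − 141245 ≈ 51432 mm ≈ 51.4 m.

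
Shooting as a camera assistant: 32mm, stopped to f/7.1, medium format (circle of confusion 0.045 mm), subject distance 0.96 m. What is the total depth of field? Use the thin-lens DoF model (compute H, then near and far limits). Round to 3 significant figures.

0.607 m

Hyperfocal distance H = f²/(N·c) + f = 32²/(7.1 × 0.045) + 32 = 1024/0.3195 + 32 ≈ 3237.0 mm ≈ 3.237 m.
Near limit Dn = s·(H − f)/(H + s − 2f) = 960 × (3237.0 − 32) / (3237.0 + 960 − 2 × 32) = 960 × 3205.0 / 4133.0 ≈ 744.45 mm.
Far limit Df = s·(H − f)/(H − s) = 960 × (3237.0 − 32) / (3237.0 − 960) = 960 × 3205.0 / 2277.0 ≈ 1351.25 mm.
Depth of field = Df − Dn = 1351.25 − 744.45 ≈ 606.80 mm ≈ 0.607 m.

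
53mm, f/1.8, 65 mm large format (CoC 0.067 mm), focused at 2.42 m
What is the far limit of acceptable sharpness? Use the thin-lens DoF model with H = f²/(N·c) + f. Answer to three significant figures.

2.69 m

Hyperfocal distance H = f²/(N·c) + f = 53²/(1.8 × 0.067) + 53 = 2809/0.1206 + 53 ≈ 23344.9 mm ≈ 23.34 m.
Far limit Df = s·(H − f)/(H − s) = 2420 × (23344.9 − 53) / (23344.9 − 2420) = 2420 × 23291.9 / 20924.9 ≈ 2693.7 mm ≈ 2.69 m.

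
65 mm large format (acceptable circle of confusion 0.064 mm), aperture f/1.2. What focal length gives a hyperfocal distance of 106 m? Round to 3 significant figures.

90.2 mm

From H = f²/(N·c) + f, with f ≪ H: f ≈ √(H·N·c) = √(106000 × 1.2 × 0.064) = √8140.8 ≈ 90.23 mm.
The +f correction barely moves this — solving exactly, f² + N·c·f − N·c·H = 0 ⇒ f = (−N·c + √((N·c)² + 4·N·c·H))/2 = (−0.0768 + √32563)/2 ≈ 90.188 mm, so f ≈ 90.2 mm.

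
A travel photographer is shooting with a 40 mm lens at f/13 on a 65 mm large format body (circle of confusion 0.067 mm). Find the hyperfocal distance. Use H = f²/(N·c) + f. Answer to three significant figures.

1.88 m

Hyperfocal distance H = f²/(N·c) + f = 40²/(13 × 0.067) + 40 = 1600/0.871 + 40 ≈ 1877.0 mm ≈ 1.88 m.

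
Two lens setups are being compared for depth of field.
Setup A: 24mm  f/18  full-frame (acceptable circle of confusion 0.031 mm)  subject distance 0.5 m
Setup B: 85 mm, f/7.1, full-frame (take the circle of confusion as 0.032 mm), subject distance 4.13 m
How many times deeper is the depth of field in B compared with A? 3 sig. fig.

Setup A: H = 24²/(18×0.031) + 24 ≈ 1056.3 mm; DoF = Df − Dn = 927.86 − 342.20 ≈ 585.66 mm.
Setup B: H = 85²/(7.1×0.032) + 85 ≈ 31885.2 mm; DoF = Df − Dn = 4731.9 − 3663.9 ≈ 1068.0 mm.
Ratio = 1068.0 / 585.66 ≈ 1.82.

1.82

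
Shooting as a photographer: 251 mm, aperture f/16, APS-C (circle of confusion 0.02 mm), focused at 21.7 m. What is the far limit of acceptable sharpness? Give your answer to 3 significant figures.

Hyperfocal distance H = f²/(N·c) + f = 251²/(16 × 0.02) + 251 = 63001/0.32 + 251 ≈ 197129.1 mm ≈ 197.1 m.
Far limit Df = s·(H − f)/(H − s) = 21700 × (197129.1 − 251) / (197129.1 − 21700) = 21700 × 196878.1 / 175429.1 ≈ 24353 mm ≈ 24.4 m.

24.4 m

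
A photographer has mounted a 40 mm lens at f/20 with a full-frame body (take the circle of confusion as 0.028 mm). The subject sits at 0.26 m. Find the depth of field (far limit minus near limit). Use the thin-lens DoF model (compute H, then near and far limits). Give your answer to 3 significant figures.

Hyperfocal distance H = f²/(N·c) + f = 40²/(20 × 0.028) + 40 = 1600/0.56 + 40 ≈ 2897.1 mm ≈ 2.897 m.
Near limit Dn = s·(H − f)/(H + s − 2f) = 260 × (2897.1 − 40) / (2897.1 + 260 − 2 × 40) = 260 × 2857.1 / 3077.1 ≈ 241.411 mm.
Far limit Df = s·(H − f)/(H − s) = 260 × (2897.1 − 40) / (2897.1 − 260) = 260 × 2857.1 / 2637.1 ≈ 281.690 mm.
Depth of field = Df − Dn = 281.690 − 241.411 ≈ 40.279 mm.

40.3 mm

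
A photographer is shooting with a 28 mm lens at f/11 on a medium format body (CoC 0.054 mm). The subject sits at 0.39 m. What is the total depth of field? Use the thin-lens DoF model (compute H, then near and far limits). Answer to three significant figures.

231 mm

Hyperfocal distance H = f²/(N·c) + f = 28²/(11 × 0.054) + 28 = 784/0.594 + 28 ≈ 1347.9 mm ≈ 1.348 m.
Near limit Dn = s·(H − f)/(H + s − 2f) = 390 × (1347.9 − 28) / (1347.9 + 390 − 2 × 28) = 390 × 1319.9 / 1681.9 ≈ 306.06 mm.
Far limit Df = s·(H − f)/(H − s) = 390 × (1347.9 − 28) / (1347.9 − 390) = 390 × 1319.9 / 957.9 ≈ 537.39 mm.
Depth of field = Df − Dn = 537.39 − 306.06 ≈ 231.33 mm.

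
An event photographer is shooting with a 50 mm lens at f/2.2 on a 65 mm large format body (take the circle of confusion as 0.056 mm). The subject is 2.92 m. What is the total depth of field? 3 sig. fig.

Hyperfocal distance H = f²/(N·c) + f = 50²/(2.2 × 0.056) + 50 = 2500/0.1232 + 50 ≈ 20342.2 mm ≈ 20.34 m.
Near limit Dn = s·(H − f)/(H + s − 2f) = 2920 × (20342.2 − 50) / (20342.2 + 2920 − 2 × 50) = 2920 × 20292.2 / 23162.2 ≈ 2558.19 mm.
Far limit Df = s·(H − f)/(H − s) = 2920 × (20342.2 − 50) / (20342.2 − 2920) = 2920 × 20292.2 / 17422.2 ≈ 3401.02 mm.
Depth of field = Df − Dn = 3401.02 − 2558.19 ≈ 842.83 mm ≈ 0.843 m.

0.843 m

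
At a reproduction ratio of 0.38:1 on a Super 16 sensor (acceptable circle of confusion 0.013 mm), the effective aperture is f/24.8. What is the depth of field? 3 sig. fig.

4.47 mm

At magnification m, DoF ≈ 2·N_eff·c/m² = 2 × 24.8 × 0.013 / 0.38² = 0.6448 / 0.1444 ≈ 4.47 mm.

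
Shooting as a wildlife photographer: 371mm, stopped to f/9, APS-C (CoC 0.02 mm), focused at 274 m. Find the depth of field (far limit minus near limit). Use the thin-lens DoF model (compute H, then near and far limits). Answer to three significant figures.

225 m

Hyperfocal distance H = f²/(N·c) + f = 371²/(9 × 0.02) + 371 = 137641/0.18 + 371 ≈ 765043.2 mm ≈ 765.0 m.
Near limit Dn = s·(H − f)/(H + s − 2f) = 274000 × (765043.2 − 371) / (765043.2 + 274000 − 2 × 371) = 274000 × 764672.2 / 1038301.2 ≈ 201791 mm.
Far limit Df = s·(H − f)/(H − s) = 274000 × (765043.2 − 371) / (765043.2 − 274000) = 274000 × 764672.2 / 491043.2 ≈ 426684 mm.
Depth of field = Df − Dn = 426684 − 201791 ≈ 224893 mm ≈ 225 m.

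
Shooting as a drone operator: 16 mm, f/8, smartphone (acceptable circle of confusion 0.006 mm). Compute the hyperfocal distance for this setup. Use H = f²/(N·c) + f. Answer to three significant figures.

5.35 m

Hyperfocal distance H = f²/(N·c) + f = 16²/(8 × 0.006) + 16 = 256/0.048 + 16 ≈ 5349.3 mm ≈ 5.35 m.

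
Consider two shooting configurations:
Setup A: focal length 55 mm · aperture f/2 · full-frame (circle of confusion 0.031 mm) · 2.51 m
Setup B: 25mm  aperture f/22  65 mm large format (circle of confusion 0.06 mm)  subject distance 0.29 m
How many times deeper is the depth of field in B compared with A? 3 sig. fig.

1.87

Setup A: H = 55²/(2×0.031) + 55 ≈ 48845.3 mm; DoF = Df − Dn = 2642.99 − 2389.75 ≈ 253.24 mm.
Setup B: H = 25²/(22×0.06) + 25 ≈ 498.5 mm; DoF = Df − Dn = 658.61 − 185.94 ≈ 472.67 mm.
Ratio = 472.67 / 253.24 ≈ 1.87.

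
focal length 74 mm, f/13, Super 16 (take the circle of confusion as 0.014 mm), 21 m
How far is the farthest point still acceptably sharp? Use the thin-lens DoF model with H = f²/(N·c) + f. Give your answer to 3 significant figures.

69.0 m

Hyperfocal distance H = f²/(N·c) + f = 74²/(13 × 0.014) + 74 = 5476/0.182 + 74 ≈ 30161.9 mm ≈ 30.16 m.
Far limit Df = s·(H − f)/(H − s) = 21000 × (30161.9 − 74) / (30161.9 − 21000) = 21000 × 30087.9 / 9161.9 ≈ 68964 mm ≈ 69.0 m.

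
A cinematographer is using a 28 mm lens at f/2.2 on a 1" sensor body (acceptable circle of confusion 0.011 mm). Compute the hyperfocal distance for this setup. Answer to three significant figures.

32.4 m

Hyperfocal distance H = f²/(N·c) + f = 28²/(2.2 × 0.011) + 28 = 784/0.0242 + 28 ≈ 32424.7 mm ≈ 32.4 m.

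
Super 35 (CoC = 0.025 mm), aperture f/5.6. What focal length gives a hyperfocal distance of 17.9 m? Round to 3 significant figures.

50.0 mm

From H = f²/(N·c) + f, with f ≪ H: f ≈ √(H·N·c) = √(17900 × 5.6 × 0.025) = √2506.0 ≈ 50.06 mm.
Exact: f² + N·c·f − N·c·H = 0 ⇒ f = (−N·c + √((N·c)² + 4·N·c·H))/2 = (−0.14 + √10024)/2 ≈ 49.990 mm ≈ 50.0 mm.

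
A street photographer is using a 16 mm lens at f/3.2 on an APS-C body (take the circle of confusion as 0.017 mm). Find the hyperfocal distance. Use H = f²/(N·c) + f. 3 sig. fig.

Hyperfocal distance H = f²/(N·c) + f = 16²/(3.2 × 0.017) + 16 = 256/0.0544 + 16 ≈ 4721.9 mm ≈ 4.72 m.

4.72 m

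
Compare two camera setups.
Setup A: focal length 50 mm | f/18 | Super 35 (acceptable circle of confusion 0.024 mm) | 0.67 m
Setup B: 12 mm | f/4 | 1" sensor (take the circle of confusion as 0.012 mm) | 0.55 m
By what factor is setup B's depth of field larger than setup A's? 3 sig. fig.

Setup A: H = 50²/(18×0.024) + 50 ≈ 5837.0 mm; DoF = Df − Dn = 750.39 − 605.17 ≈ 145.22 mm.
Setup B: H = 12²/(4×0.012) + 12 ≈ 3012.0 mm; DoF = Df − Dn = 670.19 − 466.37 ≈ 203.82 mm.
Ratio = 203.82 / 145.22 ≈ 1.40.

1.40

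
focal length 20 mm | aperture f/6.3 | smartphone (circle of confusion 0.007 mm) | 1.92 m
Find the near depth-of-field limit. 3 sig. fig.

Hyperfocal distance H = f²/(N·c) + f = 20²/(6.3 × 0.007) + 20 = 400/0.0441 + 20 ≈ 9090.3 mm ≈ 9.090 m.
Near limit Dn = s·(H − f)/(H + s − 2f) = 1920 × (9090.3 − 20) / (9090.3 + 1920 − 2 × 20) = 1920 × 9070.3 / 10970.3 ≈ 1587.5 mm ≈ 1.59 m.

1.59 m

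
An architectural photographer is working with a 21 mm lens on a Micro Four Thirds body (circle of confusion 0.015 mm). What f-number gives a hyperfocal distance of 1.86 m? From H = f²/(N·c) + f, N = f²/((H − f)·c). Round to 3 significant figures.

f/16

Rearrange H = f²/(N·c) + f for N: N = f² / ((H − f)·c).
N = 21² / ((1860 − 21) × 0.015) = 441 / 27.58 ≈ 16.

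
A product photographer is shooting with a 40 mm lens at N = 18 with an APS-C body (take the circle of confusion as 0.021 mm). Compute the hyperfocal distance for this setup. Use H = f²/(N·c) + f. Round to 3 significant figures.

Hyperfocal distance H = f²/(N·c) + f = 40²/(18 × 0.021) + 40 = 1600/0.378 + 40 ≈ 4272.8 mm ≈ 4.27 m.

4.27 m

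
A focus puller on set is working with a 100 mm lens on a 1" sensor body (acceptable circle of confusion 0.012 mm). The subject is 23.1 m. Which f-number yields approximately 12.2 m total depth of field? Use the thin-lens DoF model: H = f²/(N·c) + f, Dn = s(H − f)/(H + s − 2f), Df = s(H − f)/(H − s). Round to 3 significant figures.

Write h = H − f = f²/(N·c). The thin-lens limits are Dn = s·h/(h + (s−f)) and Df = s·h/(h − (s−f)), so DoF = Df − Dn = 2·s·(s−f)·h / (h² − (s−f)²).
That is a quadratic in h: DoF·h² − 2·s·(s−f)·h − DoF·(s−f)² = 0 ⇒ h = (s−f)·(s + √(s² + DoF²)) / DoF = 23000 × (23100 + √(23100² + 12200²)) / 12200 = 23000 × (23100 + 26123.7) / 12200 ≈ 92799 mm.
Then N = f²/(c·h) = 100² / (0.012 × 92799) = 10000 / 1113.6 ≈ 8.98.

f/8.98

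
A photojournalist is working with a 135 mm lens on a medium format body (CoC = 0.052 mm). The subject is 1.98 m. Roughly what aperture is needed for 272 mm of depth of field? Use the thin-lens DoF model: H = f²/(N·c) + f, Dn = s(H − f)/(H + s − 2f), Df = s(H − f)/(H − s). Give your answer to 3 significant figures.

Write h = H − f = f²/(N·c). The thin-lens limits are Dn = s·h/(h + (s−f)) and Df = s·h/(h − (s−f)), so DoF = Df − Dn = 2·s·(s−f)·h / (h² − (s−f)²).
That is a quadratic in h: DoF·h² − 2·s·(s−f)·h − DoF·(s−f)² = 0 ⇒ h = (s−f)·(s + √(s² + DoF²)) / DoF = 1845 × (1980 + √(1980² + 272²)) / 272 = 1845 × (1980 + 1998.60) / 272 ≈ 26987 mm.
Then N = f²/(c·h) = 135² / (0.052 × 26987) = 18225 / 1403.3 ≈ 13.

f/13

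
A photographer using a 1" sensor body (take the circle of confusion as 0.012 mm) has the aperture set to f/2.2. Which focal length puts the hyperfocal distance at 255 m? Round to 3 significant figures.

82.0 mm

From H = f²/(N·c) + f, with f ≪ H: f ≈ √(H·N·c) = √(255000 × 2.2 × 0.012) = √6732.0 ≈ 82.05 mm.
Exact: f² + N·c·f − N·c·H = 0 ⇒ f = (−N·c + √((N·c)² + 4·N·c·H))/2 = (−0.0264 + √26928)/2 ≈ 82.036 mm ≈ 82.0 mm.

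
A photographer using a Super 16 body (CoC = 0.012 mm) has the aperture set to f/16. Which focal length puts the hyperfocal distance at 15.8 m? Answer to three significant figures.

From H = f²/(N·c) + f, with f ≪ H: f ≈ √(H·N·c) = √(15800 × 16 × 0.012) = √3033.6 ≈ 55.08 mm.
Exact: f² + N·c·f − N·c·H = 0 ⇒ f = (−N·c + √((N·c)² + 4·N·c·H))/2 = (−0.192 + √12134)/2 ≈ 54.982 mm ≈ 55.0 mm.

55.0 mm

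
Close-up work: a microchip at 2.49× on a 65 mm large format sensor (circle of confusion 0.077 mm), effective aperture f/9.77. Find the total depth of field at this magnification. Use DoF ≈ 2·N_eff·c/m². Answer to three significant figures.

At magnification m, DoF ≈ 2·N_eff·c/m² = 2 × 9.77 × 0.077 / 2.49² = 1.505 / 6.2 ≈ 0.243 mm.

0.243 mm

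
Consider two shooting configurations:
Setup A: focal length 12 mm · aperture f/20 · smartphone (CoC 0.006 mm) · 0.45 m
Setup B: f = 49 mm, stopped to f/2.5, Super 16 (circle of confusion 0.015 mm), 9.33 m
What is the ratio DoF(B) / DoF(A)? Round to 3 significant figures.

Setup A: H = 12²/(20×0.006) + 12 ≈ 1212.0 mm; DoF = Df − Dn = 708.66 − 329.67 ≈ 378.99 mm.
Setup B: H = 49²/(2.5×0.015) + 49 ≈ 64075.7 mm; DoF = Df − Dn = 10911.7 − 8148.8 ≈ 2762.9 mm.
Ratio = 2762.9 / 378.99 ≈ 7.29.

7.29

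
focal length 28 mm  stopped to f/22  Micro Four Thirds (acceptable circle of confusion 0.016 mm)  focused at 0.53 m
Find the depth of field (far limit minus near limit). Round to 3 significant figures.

Hyperfocal distance H = f²/(N·c) + f = 28²/(22 × 0.016) + 28 = 784/0.352 + 28 ≈ 2255.3 mm ≈ 2.255 m.
Near limit Dn = s·(H − f)/(H + s − 2f) = 530 × (2255.3 − 28) / (2255.3 + 530 − 2 × 28) = 530 × 2227.3 / 2729.3 ≈ 432.52 mm.
Far limit Df = s·(H − f)/(H − s) = 530 × (2255.3 − 28) / (2255.3 − 530) = 530 × 2227.3 / 1725.3 ≈ 684.21 mm.
Depth of field = Df − Dn = 684.21 − 432.52 ≈ 251.69 mm.

252 mm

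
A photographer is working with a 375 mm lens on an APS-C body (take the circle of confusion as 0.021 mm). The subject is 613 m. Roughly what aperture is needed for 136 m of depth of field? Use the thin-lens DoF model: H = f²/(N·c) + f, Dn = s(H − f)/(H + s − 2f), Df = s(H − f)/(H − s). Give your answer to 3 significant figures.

f/1.20

Write h = H − f = f²/(N·c). The thin-lens limits are Dn = s·h/(h + (s−f)) and Df = s·h/(h − (s−f)), so DoF = Df − Dn = 2·s·(s−f)·h / (h² − (s−f)²).
That is a quadratic in h: DoF·h² − 2·s·(s−f)·h − DoF·(s−f)² = 0 ⇒ h = (s−f)·(s + √(s² + DoF²)) / DoF = 612625 × (613000 + √(613000² + 136000²)) / 136000 = 612625 × (613000 + 627905) / 136000 ≈ 5589776 mm.
Then N = f²/(c·h) = 375² / (0.021 × 5589776) = 140625 / 117385 ≈ 1.20.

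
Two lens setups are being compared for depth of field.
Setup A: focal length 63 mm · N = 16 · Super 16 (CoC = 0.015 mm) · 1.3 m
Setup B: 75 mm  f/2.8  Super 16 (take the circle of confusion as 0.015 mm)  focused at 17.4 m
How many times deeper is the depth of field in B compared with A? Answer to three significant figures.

23.4

Setup A: H = 63²/(16×0.015) + 63 ≈ 16600.5 mm; DoF = Df − Dn = 1405.10 − 1209.53 ≈ 195.57 mm.
Setup B: H = 75²/(2.8×0.015) + 75 ≈ 134003.6 mm; DoF = Df − Dn = 19985.3 − 15407.0 ≈ 4578.3 mm.
Ratio = 4578.3 / 195.57 ≈ 23.4.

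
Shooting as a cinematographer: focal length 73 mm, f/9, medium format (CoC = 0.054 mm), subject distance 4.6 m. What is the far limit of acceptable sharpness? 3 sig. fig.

Hyperfocal distance H = f²/(N·c) + f = 73²/(9 × 0.054) + 73 = 5329/0.486 + 73 ≈ 11038.0 mm ≈ 11.04 m.
Far limit Df = s·(H − f)/(H − s) = 4600 × (11038.0 − 73) / (11038.0 − 4600) = 4600 × 10965.0 / 6438.0 ≈ 7834.6 mm ≈ 7.83 m.

7.83 m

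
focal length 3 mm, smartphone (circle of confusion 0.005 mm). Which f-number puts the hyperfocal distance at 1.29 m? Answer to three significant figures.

Rearrange H = f²/(N·c) + f for N: N = f² / ((H − f)·c).
N = 3² / ((1290 − 3) × 0.005) = 9 / 6.435 ≈ 1.40.

f/1.40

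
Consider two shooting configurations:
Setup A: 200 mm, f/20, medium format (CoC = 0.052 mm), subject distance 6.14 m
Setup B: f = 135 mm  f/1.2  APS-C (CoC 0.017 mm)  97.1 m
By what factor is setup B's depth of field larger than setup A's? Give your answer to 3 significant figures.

11.0

Setup A: H = 200²/(20×0.052) + 200 ≈ 38661.5 mm; DoF = Df − Dn = 7261.5 − 5318.6 ≈ 1942.9 mm.
Setup B: H = 135²/(1.2×0.017) + 135 ≈ 893517.4 mm; DoF = Df − Dn = 108922 − 87593 ≈ 21329 mm.
Ratio = 21329 / 1942.9 ≈ 11.0.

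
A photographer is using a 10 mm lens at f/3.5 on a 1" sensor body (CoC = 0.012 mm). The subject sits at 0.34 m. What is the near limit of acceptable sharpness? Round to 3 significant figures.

299 mm

Hyperfocal distance H = f²/(N·c) + f = 10²/(3.5 × 0.012) + 10 = 100/0.042 + 10 ≈ 2391.0 mm ≈ 2.391 m.
Near limit Dn = s·(H − f)/(H + s − 2f) = 340 × (2391.0 − 10) / (2391.0 + 340 − 2 × 10) = 340 × 2381.0 / 2711.0 ≈ 298.61 mm.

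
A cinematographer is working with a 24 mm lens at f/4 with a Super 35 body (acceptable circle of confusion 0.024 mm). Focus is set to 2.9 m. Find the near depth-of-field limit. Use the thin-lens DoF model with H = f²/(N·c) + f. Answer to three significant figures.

Hyperfocal distance H = f²/(N·c) + f = 24²/(4 × 0.024) + 24 = 576/0.096 + 24 ≈ 6024.0 mm ≈ 6.024 m.
Near limit Dn = s·(H − f)/(H + s − 2f) = 2900 × (6024.0 − 24) / (6024.0 + 2900 − 2 × 24) = 2900 × 6000.0 / 8876.0 ≈ 1960.3 mm ≈ 1.96 m.

1.96 m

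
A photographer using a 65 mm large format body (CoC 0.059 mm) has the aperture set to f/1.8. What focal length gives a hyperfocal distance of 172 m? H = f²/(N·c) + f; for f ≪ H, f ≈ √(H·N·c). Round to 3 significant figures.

135 mm

From H = f²/(N·c) + f, with f ≪ H: f ≈ √(H·N·c) = √(172000 × 1.8 × 0.059) = √18266 ≈ 135.2 mm.
The +f correction barely moves this — solving exactly, f² + N·c·f − N·c·H = 0 ⇒ f = (−N·c + √((N·c)² + 4·N·c·H))/2 = (−0.1062 + √73066)/2 ≈ 135.10 mm, so f ≈ 135 mm.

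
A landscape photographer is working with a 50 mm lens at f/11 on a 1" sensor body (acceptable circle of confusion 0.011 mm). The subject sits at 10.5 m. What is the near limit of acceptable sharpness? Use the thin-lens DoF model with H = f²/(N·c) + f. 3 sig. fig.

6.97 m

Hyperfocal distance H = f²/(N·c) + f = 50²/(11 × 0.011) + 50 = 2500/0.121 + 50 ≈ 20711.2 mm ≈ 20.71 m.
Near limit Dn = s·(H − f)/(H + s − 2f) = 10500 × (20711.2 − 50) / (20711.2 + 10500 − 2 × 50) = 10500 × 20661.2 / 31111.2 ≈ 6973.1 mm ≈ 6.97 m.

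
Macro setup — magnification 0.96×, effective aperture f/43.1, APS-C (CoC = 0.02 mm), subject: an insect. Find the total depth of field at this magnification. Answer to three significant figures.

1.87 mm

At magnification m, DoF ≈ 2·N_eff·c/m² = 2 × 43.1 × 0.02 / 0.96² = 1.724 / 0.9216 ≈ 1.87 mm.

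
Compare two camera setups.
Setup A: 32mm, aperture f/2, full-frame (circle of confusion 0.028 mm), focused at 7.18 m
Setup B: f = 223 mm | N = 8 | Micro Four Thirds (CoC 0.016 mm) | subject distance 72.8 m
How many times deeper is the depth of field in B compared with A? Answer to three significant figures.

4.25

Setup A: H = 32²/(2×0.028) + 32 ≈ 18317.7 mm; DoF = Df − Dn = 11788.0 − 5162.1 ≈ 6625.9 mm.
Setup B: H = 223²/(8×0.016) + 223 ≈ 388730.8 mm; DoF = Df − Dn = 89524 − 61341 ≈ 28183 mm.
Ratio = 28183 / 6625.9 ≈ 4.25.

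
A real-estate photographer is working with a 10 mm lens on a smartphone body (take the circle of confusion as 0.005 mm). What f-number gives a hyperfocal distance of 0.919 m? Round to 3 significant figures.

Rearrange H = f²/(N·c) + f for N: N = f² / ((H − f)·c).
N = 10² / ((919 − 10) × 0.005) = 100 / 4.545 ≈ 22.

f/22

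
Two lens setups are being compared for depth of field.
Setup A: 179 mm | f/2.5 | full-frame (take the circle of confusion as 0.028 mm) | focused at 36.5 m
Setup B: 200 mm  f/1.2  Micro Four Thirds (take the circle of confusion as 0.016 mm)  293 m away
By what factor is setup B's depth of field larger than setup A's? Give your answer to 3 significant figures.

14.4

Setup A: H = 179²/(2.5×0.028) + 179 ≈ 457907.6 mm; DoF = Df − Dn = 39645.9 − 33816.6 ≈ 5829.3 mm.
Setup B: H = 200²/(1.2×0.016) + 200 ≈ 2083533.3 mm; DoF = Df − Dn = 340913 − 256895 ≈ 84018 mm.
Ratio = 84018 / 5829.3 ≈ 14.4.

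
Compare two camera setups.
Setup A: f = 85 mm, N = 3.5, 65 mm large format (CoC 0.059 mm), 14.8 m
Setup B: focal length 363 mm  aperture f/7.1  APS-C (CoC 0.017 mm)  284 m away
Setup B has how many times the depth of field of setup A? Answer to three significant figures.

Setup A: H = 85²/(3.5×0.059) + 85 ≈ 35072.9 mm; DoF = Df − Dn = 25543 − 10418 ≈ 15125 mm.
Setup B: H = 363²/(7.1×0.017) + 363 ≈ 1092069.7 mm; DoF = Df − Dn = 383686 − 225431 ≈ 158255 mm.
Ratio = 158255 / 15125 ≈ 10.5.

10.5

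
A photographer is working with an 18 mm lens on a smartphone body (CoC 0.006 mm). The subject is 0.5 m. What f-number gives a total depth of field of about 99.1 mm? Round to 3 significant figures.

Write h = H − f = f²/(N·c). The thin-lens limits are Dn = s·h/(h + (s−f)) and Df = s·h/(h − (s−f)), so DoF = Df − Dn = 2·s·(s−f)·h / (h² − (s−f)²).
That is a quadratic in h: DoF·h² − 2·s·(s−f)·h − DoF·(s−f)² = 0 ⇒ h = (s−f)·(s + √(s² + DoF²)) / DoF = 482 × (500 + √(500² + 99.1²)) / 99.1 = 482 × (500 + 509.726) / 99.1 ≈ 4911.1 mm.
Then N = f²/(c·h) = 18² / (0.006 × 4911.1) = 324 / 29.466 ≈ 11.

f/11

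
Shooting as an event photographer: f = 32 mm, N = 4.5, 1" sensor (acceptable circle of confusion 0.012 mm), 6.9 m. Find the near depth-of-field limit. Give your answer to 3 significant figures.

Hyperfocal distance H = f²/(N·c) + f = 32²/(4.5 × 0.012) + 32 = 1024/0.054 + 32 ≈ 18995.0 mm ≈ 18.99 m.
Near limit Dn = s·(H − f)/(H + s − 2f) = 6900 × (18995.0 − 32) / (18995.0 + 6900 − 2 × 32) = 6900 × 18963.0 / 25831.0 ≈ 5065.4 mm ≈ 5.07 m.

5.07 m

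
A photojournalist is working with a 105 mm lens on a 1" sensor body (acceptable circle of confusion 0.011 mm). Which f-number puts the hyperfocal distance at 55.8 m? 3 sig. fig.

f/18

Rearrange H = f²/(N·c) + f for N: N = f² / ((H − f)·c).
N = 105² / ((55800 − 105) × 0.011) = 11025 / 612.6 ≈ 18.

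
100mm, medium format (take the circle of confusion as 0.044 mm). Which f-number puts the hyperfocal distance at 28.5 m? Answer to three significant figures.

Rearrange H = f²/(N·c) + f for N: N = f² / ((H − f)·c).
N = 100² / ((28500 − 100) × 0.044) = 10000 / 1250 ≈ 8.

f/8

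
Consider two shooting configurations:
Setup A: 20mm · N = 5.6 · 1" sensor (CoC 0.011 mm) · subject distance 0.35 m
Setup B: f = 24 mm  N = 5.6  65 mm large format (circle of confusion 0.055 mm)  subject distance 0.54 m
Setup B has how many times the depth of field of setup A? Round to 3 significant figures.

Setup A: H = 20²/(5.6×0.011) + 20 ≈ 6513.5 mm; DoF = Df − Dn = 368.739 − 333.073 ≈ 35.666 mm.
Setup B: H = 24²/(5.6×0.055) + 24 ≈ 1894.1 mm; DoF = Df − Dn = 745.77 − 423.23 ≈ 322.54 mm.
Ratio = 322.54 / 35.666 ≈ 9.04.

9.04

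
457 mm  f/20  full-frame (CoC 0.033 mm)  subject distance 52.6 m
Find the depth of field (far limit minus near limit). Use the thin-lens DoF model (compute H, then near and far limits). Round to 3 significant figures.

Hyperfocal distance H = f²/(N·c) + f = 457²/(20 × 0.033) + 457 = 208849/0.66 + 457 ≈ 316894.9 mm ≈ 316.9 m.
Near limit Dn = s·(H − f)/(H + s − 2f) = 52600 × (316894.9 − 457) / (316894.9 + 52600 − 2 × 457) = 52600 × 316437.9 / 368580.9 ≈ 45159 mm.
Far limit Df = s·(H − f)/(H − s) = 52600 × (316894.9 − 457) / (316894.9 − 52600) = 52600 × 316437.9 / 264294.9 ≈ 62978 mm.
Depth of field = Df − Dn = 62978 − 45159 ≈ 17819 mm ≈ 17.8 m.

17.8 m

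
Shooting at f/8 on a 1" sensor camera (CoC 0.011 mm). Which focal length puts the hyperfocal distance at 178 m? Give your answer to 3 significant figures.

From H = f²/(N·c) + f, with f ≪ H: f ≈ √(H·N·c) = √(178000 × 8 × 0.011) = √15664 ≈ 125.2 mm.
The +f correction barely moves this — solving exactly, f² + N·c·f − N·c·H = 0 ⇒ f = (−N·c + √((N·c)² + 4·N·c·H))/2 = (−0.088 + √62656)/2 ≈ 125.11 mm, so f ≈ 125 mm.

125 mm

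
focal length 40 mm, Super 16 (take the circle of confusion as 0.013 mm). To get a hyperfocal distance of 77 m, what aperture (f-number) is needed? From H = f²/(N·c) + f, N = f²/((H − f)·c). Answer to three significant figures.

Rearrange H = f²/(N·c) + f for N: N = f² / ((H − f)·c).
N = 40² / ((77000 − 40) × 0.013) = 1600 / 1000 ≈ 1.60.

f/1.60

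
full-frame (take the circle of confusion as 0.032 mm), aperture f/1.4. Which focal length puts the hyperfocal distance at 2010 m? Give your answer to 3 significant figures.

From H = f²/(N·c) + f, with f ≪ H: f ≈ √(H·N·c) = √(2010000 × 1.4 × 0.032) = √90048 ≈ 300.1 mm.
The +f correction barely moves this — solving exactly, f² + N·c·f − N·c·H = 0 ⇒ f = (−N·c + √((N·c)² + 4·N·c·H))/2 = (−0.0448 + √360192)/2 ≈ 300.06 mm, so f ≈ 300 mm.

300 mm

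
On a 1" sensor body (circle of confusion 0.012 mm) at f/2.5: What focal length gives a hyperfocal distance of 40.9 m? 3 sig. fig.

From H = f²/(N·c) + f, with f ≪ H: f ≈ √(H·N·c) = √(40900 × 2.5 × 0.012) = √1227.0 ≈ 35.03 mm.
The +f correction barely moves this — solving exactly, f² + N·c·f − N·c·H = 0 ⇒ f = (−N·c + √((N·c)² + 4·N·c·H))/2 = (−0.03 + √4908.0)/2 ≈ 35.014 mm, so f ≈ 35.0 mm.

35.0 mm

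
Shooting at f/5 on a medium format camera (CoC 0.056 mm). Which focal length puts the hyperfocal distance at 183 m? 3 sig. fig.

From H = f²/(N·c) + f, with f ≪ H: f ≈ √(H·N·c) = √(183000 × 5 × 0.056) = √51240 ≈ 226.4 mm.
The +f correction barely moves this — solving exactly, f² + N·c·f − N·c·H = 0 ⇒ f = (−N·c + √((N·c)² + 4·N·c·H))/2 = (−0.28 + √204960)/2 ≈ 226.22 mm, so f ≈ 226 mm.

226 mm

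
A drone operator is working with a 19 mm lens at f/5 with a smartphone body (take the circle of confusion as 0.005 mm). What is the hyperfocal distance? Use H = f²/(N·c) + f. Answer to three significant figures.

Hyperfocal distance H = f²/(N·c) + f = 19²/(5 × 0.005) + 19 = 361/0.025 + 19 ≈ 14459.0 mm ≈ 14.5 m.

14.5 m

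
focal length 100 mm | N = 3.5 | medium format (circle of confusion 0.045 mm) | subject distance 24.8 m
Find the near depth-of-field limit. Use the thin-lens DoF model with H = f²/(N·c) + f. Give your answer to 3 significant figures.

17.9 m

Hyperfocal distance H = f²/(N·c) + f = 100²/(3.5 × 0.045) + 100 = 10000/0.1575 + 100 ≈ 63592.1 mm ≈ 63.59 m.
Near limit Dn = s·(H − f)/(H + s − 2f) = 24800 × (63592.1 − 100) / (63592.1 + 24800 − 2 × 100) = 24800 × 63492.1 / 88192.1 ≈ 17854 mm ≈ 17.9 m.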